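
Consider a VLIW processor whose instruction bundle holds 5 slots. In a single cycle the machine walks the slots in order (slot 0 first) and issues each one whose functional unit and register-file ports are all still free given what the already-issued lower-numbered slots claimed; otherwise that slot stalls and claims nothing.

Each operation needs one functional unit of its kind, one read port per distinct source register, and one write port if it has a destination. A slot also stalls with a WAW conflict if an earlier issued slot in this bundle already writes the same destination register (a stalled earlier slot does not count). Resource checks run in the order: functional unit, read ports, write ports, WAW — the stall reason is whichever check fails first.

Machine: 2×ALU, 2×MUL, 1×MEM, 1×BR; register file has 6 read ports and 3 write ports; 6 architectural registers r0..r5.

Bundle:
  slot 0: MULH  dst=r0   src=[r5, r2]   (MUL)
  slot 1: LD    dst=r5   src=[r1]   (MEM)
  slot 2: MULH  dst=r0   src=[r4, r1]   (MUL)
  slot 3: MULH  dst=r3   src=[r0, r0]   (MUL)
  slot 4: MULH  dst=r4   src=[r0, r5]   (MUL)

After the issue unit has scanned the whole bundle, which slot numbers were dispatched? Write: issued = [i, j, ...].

  0. MUL→r0 ⇒ go  {2A/1Mu/1Ld/1B | 4r 2w}
  1. MEM→r5 ⇒ go  {2A/1Mu/0Ld/1B | 3r 1w}
  2. MUL→r0 ⇒ no(WAW)  {2A/1Mu/0Ld/1B | 3r 1w}
  3. MUL→r3 ⇒ go  {2A/0Mu/0Ld/1B | 2r 0w}
  4. MUL→r4 ⇒ no(FU)  {2A/0Mu/0Ld/1B | 2r 0w}

issued = [0, 1, 3]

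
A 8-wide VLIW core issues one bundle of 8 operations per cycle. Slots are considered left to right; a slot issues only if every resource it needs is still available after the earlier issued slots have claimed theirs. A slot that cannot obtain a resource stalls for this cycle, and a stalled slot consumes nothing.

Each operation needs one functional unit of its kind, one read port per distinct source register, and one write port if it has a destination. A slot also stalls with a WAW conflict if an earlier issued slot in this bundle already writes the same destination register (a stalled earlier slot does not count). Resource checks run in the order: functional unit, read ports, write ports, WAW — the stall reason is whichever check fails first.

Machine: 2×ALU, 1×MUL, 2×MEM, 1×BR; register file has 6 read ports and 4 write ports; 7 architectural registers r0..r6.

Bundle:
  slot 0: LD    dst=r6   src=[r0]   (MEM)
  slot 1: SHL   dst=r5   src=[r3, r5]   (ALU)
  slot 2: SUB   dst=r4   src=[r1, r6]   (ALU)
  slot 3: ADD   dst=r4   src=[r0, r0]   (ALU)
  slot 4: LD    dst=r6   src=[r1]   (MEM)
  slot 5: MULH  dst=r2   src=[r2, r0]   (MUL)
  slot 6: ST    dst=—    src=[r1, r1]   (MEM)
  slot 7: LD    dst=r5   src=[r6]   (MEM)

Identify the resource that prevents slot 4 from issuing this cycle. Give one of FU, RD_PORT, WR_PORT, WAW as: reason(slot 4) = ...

reason(slot 4) = WAW

slot 0 (MEM): ISSUE — free A2,Mu1,Ld1,B1 rp5 wp3
slot 1 (ALU): ISSUE — free A1,Mu1,Ld1,B1 rp3 wp2
slot 2 (ALU): ISSUE — free A0,Mu1,Ld1,B1 rp1 wp1
slot 3 (ALU): stall FU — free A0,Mu1,Ld1,B1 rp1 wp1
slot 4 (MEM): stall WAW — free A0,Mu1,Ld1,B1 rp1 wp1
slot 5 (MUL): stall RD_PORT — free A0,Mu1,Ld1,B1 rp1 wp1
slot 6 (MEM): ISSUE — free A0,Mu1,Ld0,B1 rp0 wp1
slot 7 (MEM): stall FU — free A0,Mu1,Ld0,B1 rp0 wp1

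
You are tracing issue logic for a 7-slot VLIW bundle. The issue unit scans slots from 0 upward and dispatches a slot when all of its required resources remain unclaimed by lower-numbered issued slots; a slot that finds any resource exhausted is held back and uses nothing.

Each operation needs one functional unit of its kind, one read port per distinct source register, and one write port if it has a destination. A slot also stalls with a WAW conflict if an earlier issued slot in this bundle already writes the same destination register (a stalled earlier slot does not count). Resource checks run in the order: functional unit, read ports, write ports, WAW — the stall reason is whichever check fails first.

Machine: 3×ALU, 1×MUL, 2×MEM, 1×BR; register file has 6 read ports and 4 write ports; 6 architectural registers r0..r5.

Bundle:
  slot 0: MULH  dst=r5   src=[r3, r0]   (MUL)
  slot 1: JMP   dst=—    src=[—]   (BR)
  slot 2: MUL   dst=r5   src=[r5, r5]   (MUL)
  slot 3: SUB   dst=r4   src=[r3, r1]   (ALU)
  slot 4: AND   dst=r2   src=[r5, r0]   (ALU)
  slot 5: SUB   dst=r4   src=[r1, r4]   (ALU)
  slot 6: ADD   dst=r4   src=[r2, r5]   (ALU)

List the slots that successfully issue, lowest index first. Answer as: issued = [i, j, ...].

[0] MUL needs rd=2 wr=1: ok; after: ALU=3 MUL=0 MEM=2 BR=1, R=4, W=3
[1] BR needs rd=0 wr=0: ok; after: ALU=3 MUL=0 MEM=2 BR=0, R=4, W=3
[2] MUL needs rd=1 wr=1: FU; after: ALU=3 MUL=0 MEM=2 BR=0, R=4, W=3
[3] ALU needs rd=2 wr=1: ok; after: ALU=2 MUL=0 MEM=2 BR=0, R=2, W=2
[4] ALU needs rd=2 wr=1: ok; after: ALU=1 MUL=0 MEM=2 BR=0, R=0, W=1
[5] ALU needs rd=2 wr=1: RD_PORT; after: ALU=1 MUL=0 MEM=2 BR=0, R=0, W=1
[6] ALU needs rd=2 wr=1: RD_PORT; after: ALU=1 MUL=0 MEM=2 BR=0, R=0, W=1

issued = [0, 1, 3, 4]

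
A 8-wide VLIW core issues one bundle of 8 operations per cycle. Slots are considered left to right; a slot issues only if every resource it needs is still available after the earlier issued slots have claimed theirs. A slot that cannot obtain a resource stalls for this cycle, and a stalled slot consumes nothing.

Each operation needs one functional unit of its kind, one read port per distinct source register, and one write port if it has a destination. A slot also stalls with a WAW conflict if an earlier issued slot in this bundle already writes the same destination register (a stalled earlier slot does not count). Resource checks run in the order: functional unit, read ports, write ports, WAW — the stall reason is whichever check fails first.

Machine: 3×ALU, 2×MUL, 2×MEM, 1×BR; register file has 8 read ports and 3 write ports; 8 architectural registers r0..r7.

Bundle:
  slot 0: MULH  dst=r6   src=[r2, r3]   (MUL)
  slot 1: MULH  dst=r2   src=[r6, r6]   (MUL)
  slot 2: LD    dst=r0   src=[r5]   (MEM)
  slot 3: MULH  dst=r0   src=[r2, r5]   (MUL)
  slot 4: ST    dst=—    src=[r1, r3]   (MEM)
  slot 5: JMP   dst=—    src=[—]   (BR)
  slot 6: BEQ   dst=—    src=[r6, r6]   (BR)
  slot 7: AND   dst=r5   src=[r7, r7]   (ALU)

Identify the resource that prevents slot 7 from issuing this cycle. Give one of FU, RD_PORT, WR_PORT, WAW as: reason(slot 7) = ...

reason(slot 7) = WR_PORT

(0) want 1×MUL +2rd +1wr — yes → AL3|MU1|ME2|BR1|rd6|wr2
(1) want 1×MUL +1rd +1wr — yes → AL3|MU0|ME2|BR1|rd5|wr1
(2) want 1×MEM +1rd +1wr — yes → AL3|MU0|ME1|BR1|rd4|wr0
(3) want 1×MUL +2rd +1wr — FU → AL3|MU0|ME1|BR1|rd4|wr0
(4) want 1×MEM +2rd +0wr — yes → AL3|MU0|ME0|BR1|rd2|wr0
(5) want 1×BR +0rd +0wr — yes → AL3|MU0|ME0|BR0|rd2|wr0
(6) want 1×BR +1rd +0wr — FU → AL3|MU0|ME0|BR0|rd2|wr0
(7) want 1×ALU +1rd +1wr — WR_PORT → AL3|MU0|ME0|BR0|rd2|wr0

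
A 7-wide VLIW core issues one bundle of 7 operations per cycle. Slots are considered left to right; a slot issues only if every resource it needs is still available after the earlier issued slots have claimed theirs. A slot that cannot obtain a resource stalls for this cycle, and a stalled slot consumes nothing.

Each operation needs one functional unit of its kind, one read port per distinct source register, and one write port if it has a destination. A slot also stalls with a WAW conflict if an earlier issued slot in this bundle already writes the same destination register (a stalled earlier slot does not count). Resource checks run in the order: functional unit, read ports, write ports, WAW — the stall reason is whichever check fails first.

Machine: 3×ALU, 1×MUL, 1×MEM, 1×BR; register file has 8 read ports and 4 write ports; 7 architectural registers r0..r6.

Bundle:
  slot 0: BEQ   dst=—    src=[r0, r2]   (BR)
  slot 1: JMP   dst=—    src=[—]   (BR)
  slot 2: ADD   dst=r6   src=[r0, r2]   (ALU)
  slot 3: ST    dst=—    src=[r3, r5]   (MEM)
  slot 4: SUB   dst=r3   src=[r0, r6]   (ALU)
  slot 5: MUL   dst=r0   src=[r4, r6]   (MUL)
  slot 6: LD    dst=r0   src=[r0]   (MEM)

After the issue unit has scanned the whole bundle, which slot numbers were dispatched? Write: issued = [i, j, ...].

issued = [0, 2, 3, 4]

  0. BR ⇒ go  {3A/1Mu/1Ld/0B | 6r 4w}
  1. BR ⇒ no(FU)  {3A/1Mu/1Ld/0B | 6r 4w}
  2. ALU→r6 ⇒ go  {2A/1Mu/1Ld/0B | 4r 3w}
  3. MEM ⇒ go  {2A/1Mu/0Ld/0B | 2r 3w}
  4. ALU→r3 ⇒ go  {1A/1Mu/0Ld/0B | 0r 2w}
  5. MUL→r0 ⇒ no(RD_PORT)  {1A/1Mu/0Ld/0B | 0r 2w}
  6. MEM→r0 ⇒ no(FU)  {1A/1Mu/0Ld/0B | 0r 2w}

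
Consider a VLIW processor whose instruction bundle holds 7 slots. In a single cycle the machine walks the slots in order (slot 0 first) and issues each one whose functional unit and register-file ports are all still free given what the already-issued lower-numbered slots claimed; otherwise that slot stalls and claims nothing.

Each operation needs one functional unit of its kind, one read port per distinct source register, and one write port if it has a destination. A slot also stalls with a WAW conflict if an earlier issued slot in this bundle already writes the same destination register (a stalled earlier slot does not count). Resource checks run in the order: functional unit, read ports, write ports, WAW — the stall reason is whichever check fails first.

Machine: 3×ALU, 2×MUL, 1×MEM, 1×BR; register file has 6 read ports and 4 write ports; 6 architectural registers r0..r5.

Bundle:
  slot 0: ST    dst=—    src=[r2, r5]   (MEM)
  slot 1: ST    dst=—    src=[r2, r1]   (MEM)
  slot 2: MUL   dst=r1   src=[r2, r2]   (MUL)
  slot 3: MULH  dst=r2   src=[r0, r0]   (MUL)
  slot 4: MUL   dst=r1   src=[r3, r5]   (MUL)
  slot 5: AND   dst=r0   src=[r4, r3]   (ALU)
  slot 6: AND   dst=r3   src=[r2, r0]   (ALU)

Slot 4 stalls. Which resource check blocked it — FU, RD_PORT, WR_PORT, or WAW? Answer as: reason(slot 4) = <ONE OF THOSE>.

reason(slot 4) = FU

(0) want 1×MEM +2rd +0wr — yes → AL3|MU2|ME0|BR1|rd4|wr4
(1) want 1×MEM +2rd +0wr — FU → AL3|MU2|ME0|BR1|rd4|wr4
(2) want 1×MUL +1rd +1wr — yes → AL3|MU1|ME0|BR1|rd3|wr3
(3) want 1×MUL +1rd +1wr — yes → AL3|MU0|ME0|BR1|rd2|wr2
(4) want 1×MUL +2rd +1wr — FU → AL3|MU0|ME0|BR1|rd2|wr2
(5) want 1×ALU +2rd +1wr — yes → AL2|MU0|ME0|BR1|rd0|wr1
(6) want 1×ALU +2rd +1wr — RD_PORT → AL2|MU0|ME0|BR1|rd0|wr1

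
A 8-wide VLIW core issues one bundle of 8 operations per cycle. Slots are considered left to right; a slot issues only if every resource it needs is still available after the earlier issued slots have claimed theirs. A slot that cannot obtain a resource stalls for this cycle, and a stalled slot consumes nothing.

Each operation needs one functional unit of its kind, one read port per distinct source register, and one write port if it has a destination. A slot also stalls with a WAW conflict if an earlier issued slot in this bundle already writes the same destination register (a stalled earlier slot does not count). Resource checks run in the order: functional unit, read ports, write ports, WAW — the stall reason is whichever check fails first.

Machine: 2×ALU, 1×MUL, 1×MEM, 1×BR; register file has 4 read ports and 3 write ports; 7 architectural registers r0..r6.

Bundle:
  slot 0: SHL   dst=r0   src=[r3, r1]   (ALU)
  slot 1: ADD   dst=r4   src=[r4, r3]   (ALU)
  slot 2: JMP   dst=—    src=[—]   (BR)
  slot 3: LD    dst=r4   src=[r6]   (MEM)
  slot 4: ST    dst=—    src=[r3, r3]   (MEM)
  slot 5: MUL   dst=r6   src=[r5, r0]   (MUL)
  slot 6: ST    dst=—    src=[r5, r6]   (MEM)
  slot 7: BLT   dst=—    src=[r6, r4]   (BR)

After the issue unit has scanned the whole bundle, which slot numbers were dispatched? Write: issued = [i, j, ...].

issued = [0, 1, 2]

slot 0 (ALU): ISSUE — free A1,Mu1,Ld1,B1 rp2 wp2
slot 1 (ALU): ISSUE — free A0,Mu1,Ld1,B1 rp0 wp1
slot 2 (BR): ISSUE — free A0,Mu1,Ld1,B0 rp0 wp1
slot 3 (MEM): stall RD_PORT — free A0,Mu1,Ld1,B0 rp0 wp1
slot 4 (MEM): stall RD_PORT — free A0,Mu1,Ld1,B0 rp0 wp1
slot 5 (MUL): stall RD_PORT — free A0,Mu1,Ld1,B0 rp0 wp1
slot 6 (MEM): stall RD_PORT — free A0,Mu1,Ld1,B0 rp0 wp1
slot 7 (BR): stall FU — free A0,Mu1,Ld1,B0 rp0 wp1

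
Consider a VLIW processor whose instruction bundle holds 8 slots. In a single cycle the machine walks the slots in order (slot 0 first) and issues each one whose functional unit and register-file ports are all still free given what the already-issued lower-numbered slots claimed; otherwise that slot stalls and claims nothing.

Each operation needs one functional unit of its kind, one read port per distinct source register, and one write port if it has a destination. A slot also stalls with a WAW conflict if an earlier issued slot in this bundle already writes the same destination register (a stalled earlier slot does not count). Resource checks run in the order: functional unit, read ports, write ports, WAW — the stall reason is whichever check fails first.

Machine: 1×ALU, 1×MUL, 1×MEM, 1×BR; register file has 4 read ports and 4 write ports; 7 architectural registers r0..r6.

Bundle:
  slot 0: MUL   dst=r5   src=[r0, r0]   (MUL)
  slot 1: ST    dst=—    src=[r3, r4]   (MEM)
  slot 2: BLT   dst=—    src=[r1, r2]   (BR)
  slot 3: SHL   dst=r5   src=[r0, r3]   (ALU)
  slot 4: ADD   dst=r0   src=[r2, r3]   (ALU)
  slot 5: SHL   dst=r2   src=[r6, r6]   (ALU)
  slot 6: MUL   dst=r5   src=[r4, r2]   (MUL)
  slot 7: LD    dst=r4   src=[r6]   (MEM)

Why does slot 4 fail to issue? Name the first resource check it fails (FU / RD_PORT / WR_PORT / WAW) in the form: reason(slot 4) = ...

(0) want 1×MUL +1rd +1wr — yes → AL1|MU0|ME1|BR1|rd3|wr3
(1) want 1×MEM +2rd +0wr — yes → AL1|MU0|ME0|BR1|rd1|wr3
(2) want 1×BR +2rd +0wr — RD_PORT → AL1|MU0|ME0|BR1|rd1|wr3
(3) want 1×ALU +2rd +1wr — RD_PORT → AL1|MU0|ME0|BR1|rd1|wr3
(4) want 1×ALU +2rd +1wr — RD_PORT → AL1|MU0|ME0|BR1|rd1|wr3
(5) want 1×ALU +1rd +1wr — yes → AL0|MU0|ME0|BR1|rd0|wr2
(6) want 1×MUL +2rd +1wr — FU → AL0|MU0|ME0|BR1|rd0|wr2
(7) want 1×MEM +1rd +1wr — FU → AL0|MU0|ME0|BR1|rd0|wr2

reason(slot 4) = RD_PORT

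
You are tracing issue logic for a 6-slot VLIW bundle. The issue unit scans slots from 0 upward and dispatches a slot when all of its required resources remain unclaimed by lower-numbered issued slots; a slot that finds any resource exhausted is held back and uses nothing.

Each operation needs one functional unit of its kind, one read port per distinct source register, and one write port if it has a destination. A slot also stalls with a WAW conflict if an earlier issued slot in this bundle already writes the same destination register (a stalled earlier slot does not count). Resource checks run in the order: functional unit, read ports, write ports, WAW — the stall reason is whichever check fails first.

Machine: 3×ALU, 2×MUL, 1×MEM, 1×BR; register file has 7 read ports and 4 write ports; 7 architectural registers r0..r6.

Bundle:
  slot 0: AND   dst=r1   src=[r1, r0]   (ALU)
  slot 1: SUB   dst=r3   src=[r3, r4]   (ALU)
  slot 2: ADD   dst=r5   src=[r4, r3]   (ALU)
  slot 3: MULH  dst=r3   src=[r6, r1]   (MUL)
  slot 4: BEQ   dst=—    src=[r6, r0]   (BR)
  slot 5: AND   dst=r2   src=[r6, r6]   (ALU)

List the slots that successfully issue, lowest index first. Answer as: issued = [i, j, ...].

(0) want 1×ALU +2rd +1wr — yes → AL2|MU2|ME1|BR1|rd5|wr3
(1) want 1×ALU +2rd +1wr — yes → AL1|MU2|ME1|BR1|rd3|wr2
(2) want 1×ALU +2rd +1wr — yes → AL0|MU2|ME1|BR1|rd1|wr1
(3) want 1×MUL +2rd +1wr — RD_PORT → AL0|MU2|ME1|BR1|rd1|wr1
(4) want 1×BR +2rd +0wr — RD_PORT → AL0|MU2|ME1|BR1|rd1|wr1
(5) want 1×ALU +1rd +1wr — FU → AL0|MU2|ME1|BR1|rd1|wr1

issued = [0, 1, 2]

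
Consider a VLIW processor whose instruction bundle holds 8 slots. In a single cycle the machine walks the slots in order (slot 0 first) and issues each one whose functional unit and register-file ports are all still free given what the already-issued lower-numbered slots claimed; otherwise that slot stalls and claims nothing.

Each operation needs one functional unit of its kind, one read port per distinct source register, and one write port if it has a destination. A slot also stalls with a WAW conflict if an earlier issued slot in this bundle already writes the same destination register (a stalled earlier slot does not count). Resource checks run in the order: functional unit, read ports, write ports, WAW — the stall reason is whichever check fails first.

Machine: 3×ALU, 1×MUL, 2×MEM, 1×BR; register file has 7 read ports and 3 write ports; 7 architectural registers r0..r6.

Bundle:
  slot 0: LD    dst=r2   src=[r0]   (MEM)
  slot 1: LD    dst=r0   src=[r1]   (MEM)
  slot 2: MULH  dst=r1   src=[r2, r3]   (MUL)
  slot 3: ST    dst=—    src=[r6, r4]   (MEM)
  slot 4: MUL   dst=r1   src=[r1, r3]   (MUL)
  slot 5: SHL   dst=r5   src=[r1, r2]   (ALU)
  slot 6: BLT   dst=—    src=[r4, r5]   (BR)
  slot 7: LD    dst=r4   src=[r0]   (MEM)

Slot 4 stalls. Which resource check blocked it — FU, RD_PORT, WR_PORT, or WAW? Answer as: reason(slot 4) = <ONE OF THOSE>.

reason(slot 4) = FU

slot 0 (MEM): ISSUE — free A3,Mu1,Ld1,B1 rp6 wp2
slot 1 (MEM): ISSUE — free A3,Mu1,Ld0,B1 rp5 wp1
slot 2 (MUL): ISSUE — free A3,Mu0,Ld0,B1 rp3 wp0
slot 3 (MEM): stall FU — free A3,Mu0,Ld0,B1 rp3 wp0
slot 4 (MUL): stall FU — free A3,Mu0,Ld0,B1 rp3 wp0
slot 5 (ALU): stall WR_PORT — free A3,Mu0,Ld0,B1 rp3 wp0
slot 6 (BR): ISSUE — free A3,Mu0,Ld0,B0 rp1 wp0
slot 7 (MEM): stall FU — free A3,Mu0,Ld0,B0 rp1 wp0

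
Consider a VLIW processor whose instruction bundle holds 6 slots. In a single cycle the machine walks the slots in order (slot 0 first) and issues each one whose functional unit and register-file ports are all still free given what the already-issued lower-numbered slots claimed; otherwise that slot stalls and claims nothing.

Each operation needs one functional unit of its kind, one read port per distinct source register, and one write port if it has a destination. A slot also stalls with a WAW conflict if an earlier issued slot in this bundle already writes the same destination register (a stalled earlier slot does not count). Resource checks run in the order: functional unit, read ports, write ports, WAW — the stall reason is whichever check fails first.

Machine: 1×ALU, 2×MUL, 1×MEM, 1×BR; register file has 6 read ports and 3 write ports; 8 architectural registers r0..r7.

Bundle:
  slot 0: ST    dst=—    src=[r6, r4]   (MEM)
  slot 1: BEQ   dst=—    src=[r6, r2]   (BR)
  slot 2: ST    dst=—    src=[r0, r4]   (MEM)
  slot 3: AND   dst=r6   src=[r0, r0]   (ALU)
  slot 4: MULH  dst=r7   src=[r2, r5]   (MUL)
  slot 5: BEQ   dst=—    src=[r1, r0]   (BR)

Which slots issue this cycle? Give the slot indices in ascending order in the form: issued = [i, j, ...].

[0] MEM needs rd=2 wr=0: ok; after: ALU=1 MUL=2 MEM=0 BR=1, R=4, W=3
[1] BR needs rd=2 wr=0: ok; after: ALU=1 MUL=2 MEM=0 BR=0, R=2, W=3
[2] MEM needs rd=2 wr=0: FU; after: ALU=1 MUL=2 MEM=0 BR=0, R=2, W=3
[3] ALU needs rd=1 wr=1: ok; after: ALU=0 MUL=2 MEM=0 BR=0, R=1, W=2
[4] MUL needs rd=2 wr=1: RD_PORT; after: ALU=0 MUL=2 MEM=0 BR=0, R=1, W=2
[5] BR needs rd=2 wr=0: FU; after: ALU=0 MUL=2 MEM=0 BR=0, R=1, W=2

issued = [0, 1, 3]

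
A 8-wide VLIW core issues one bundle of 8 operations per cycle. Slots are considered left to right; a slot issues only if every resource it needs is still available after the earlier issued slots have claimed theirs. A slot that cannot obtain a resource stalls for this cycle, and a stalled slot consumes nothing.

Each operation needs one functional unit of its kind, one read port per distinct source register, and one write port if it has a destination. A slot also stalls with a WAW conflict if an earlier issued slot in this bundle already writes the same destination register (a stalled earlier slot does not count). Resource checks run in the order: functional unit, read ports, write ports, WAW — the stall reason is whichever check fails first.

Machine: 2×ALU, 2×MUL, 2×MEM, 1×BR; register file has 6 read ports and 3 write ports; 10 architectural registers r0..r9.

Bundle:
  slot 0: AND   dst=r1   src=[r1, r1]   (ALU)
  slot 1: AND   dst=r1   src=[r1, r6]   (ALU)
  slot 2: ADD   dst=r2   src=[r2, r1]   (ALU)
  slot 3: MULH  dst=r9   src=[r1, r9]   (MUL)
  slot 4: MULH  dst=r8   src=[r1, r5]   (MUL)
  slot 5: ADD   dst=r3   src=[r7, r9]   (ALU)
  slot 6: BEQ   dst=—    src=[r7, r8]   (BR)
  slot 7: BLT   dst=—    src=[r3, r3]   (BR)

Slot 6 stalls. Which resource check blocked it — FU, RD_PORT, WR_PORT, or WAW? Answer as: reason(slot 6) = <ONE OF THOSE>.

reason(slot 6) = RD_PORT

slot 0 (ALU): ISSUE — free A1,Mu2,Ld2,B1 rp5 wp2
slot 1 (ALU): stall WAW — free A1,Mu2,Ld2,B1 rp5 wp2
slot 2 (ALU): ISSUE — free A0,Mu2,Ld2,B1 rp3 wp1
slot 3 (MUL): ISSUE — free A0,Mu1,Ld2,B1 rp1 wp0
slot 4 (MUL): stall RD_PORT — free A0,Mu1,Ld2,B1 rp1 wp0
slot 5 (ALU): stall FU — free A0,Mu1,Ld2,B1 rp1 wp0
slot 6 (BR): stall RD_PORT — free A0,Mu1,Ld2,B1 rp1 wp0
slot 7 (BR): ISSUE — free A0,Mu1,Ld2,B0 rp0 wp0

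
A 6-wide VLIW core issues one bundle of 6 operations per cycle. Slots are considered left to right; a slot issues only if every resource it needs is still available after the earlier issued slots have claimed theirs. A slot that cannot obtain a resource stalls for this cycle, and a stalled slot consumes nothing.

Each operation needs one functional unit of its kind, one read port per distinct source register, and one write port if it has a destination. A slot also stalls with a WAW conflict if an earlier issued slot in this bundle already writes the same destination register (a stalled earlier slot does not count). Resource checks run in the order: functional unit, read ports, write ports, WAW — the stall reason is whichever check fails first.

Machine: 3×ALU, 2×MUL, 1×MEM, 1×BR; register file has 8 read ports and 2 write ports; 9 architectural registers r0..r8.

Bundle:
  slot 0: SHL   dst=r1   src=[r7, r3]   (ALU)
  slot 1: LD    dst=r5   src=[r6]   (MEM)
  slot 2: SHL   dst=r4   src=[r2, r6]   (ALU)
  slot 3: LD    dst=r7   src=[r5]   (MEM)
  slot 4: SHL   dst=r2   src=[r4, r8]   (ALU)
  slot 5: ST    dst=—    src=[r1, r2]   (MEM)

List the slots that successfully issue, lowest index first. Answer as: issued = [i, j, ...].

[0] ALU needs rd=2 wr=1: ok; after: ALU=2 MUL=2 MEM=1 BR=1, R=6, W=1
[1] MEM needs rd=1 wr=1: ok; after: ALU=2 MUL=2 MEM=0 BR=1, R=5, W=0
[2] ALU needs rd=2 wr=1: WR_PORT; after: ALU=2 MUL=2 MEM=0 BR=1, R=5, W=0
[3] MEM needs rd=1 wr=1: FU; after: ALU=2 MUL=2 MEM=0 BR=1, R=5, W=0
[4] ALU needs rd=2 wr=1: WR_PORT; after: ALU=2 MUL=2 MEM=0 BR=1, R=5, W=0
[5] MEM needs rd=2 wr=0: FU; after: ALU=2 MUL=2 MEM=0 BR=1, R=5, W=0

issued = [0, 1]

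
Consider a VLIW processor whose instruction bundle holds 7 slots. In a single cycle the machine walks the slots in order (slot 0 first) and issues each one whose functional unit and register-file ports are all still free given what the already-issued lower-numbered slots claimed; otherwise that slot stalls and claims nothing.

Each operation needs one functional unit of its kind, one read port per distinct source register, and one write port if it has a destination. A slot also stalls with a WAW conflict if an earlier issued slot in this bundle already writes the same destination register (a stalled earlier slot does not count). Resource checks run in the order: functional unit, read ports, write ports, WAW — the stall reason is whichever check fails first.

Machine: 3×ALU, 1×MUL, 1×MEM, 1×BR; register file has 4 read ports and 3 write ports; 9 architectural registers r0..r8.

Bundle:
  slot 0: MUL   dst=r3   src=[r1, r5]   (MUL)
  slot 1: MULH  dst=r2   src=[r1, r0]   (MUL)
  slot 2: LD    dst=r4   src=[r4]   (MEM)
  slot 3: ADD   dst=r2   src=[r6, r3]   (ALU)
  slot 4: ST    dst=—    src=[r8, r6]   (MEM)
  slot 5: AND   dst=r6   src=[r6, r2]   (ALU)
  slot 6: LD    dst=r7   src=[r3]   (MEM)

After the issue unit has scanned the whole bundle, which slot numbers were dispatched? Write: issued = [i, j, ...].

  0. MUL→r3 ⇒ go  {3A/0Mu/1Ld/1B | 2r 2w}
  1. MUL→r2 ⇒ no(FU)  {3A/0Mu/1Ld/1B | 2r 2w}
  2. MEM→r4 ⇒ go  {3A/0Mu/0Ld/1B | 1r 1w}
  3. ALU→r2 ⇒ no(RD_PORT)  {3A/0Mu/0Ld/1B | 1r 1w}
  4. MEM ⇒ no(FU)  {3A/0Mu/0Ld/1B | 1r 1w}
  5. ALU→r6 ⇒ no(RD_PORT)  {3A/0Mu/0Ld/1B | 1r 1w}
  6. MEM→r7 ⇒ no(FU)  {3A/0Mu/0Ld/1B | 1r 1w}

issued = [0, 2]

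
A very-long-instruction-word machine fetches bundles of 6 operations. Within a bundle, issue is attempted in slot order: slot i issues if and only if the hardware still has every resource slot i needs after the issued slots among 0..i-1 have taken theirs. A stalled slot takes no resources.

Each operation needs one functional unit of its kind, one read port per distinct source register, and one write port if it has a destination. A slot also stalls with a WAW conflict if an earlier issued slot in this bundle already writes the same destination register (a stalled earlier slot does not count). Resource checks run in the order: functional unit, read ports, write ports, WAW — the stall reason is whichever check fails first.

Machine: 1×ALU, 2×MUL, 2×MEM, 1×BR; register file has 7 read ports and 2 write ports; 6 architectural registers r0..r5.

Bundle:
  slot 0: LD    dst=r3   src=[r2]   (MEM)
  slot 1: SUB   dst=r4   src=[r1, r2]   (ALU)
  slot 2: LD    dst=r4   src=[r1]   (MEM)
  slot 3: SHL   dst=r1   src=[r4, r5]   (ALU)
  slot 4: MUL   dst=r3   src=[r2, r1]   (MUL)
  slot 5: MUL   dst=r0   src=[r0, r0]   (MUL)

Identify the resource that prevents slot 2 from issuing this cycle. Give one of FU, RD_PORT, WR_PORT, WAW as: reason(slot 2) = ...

  0. MEM→r3 ⇒ go  {1A/2Mu/1Ld/1B | 6r 1w}
  1. ALU→r4 ⇒ go  {0A/2Mu/1Ld/1B | 4r 0w}
  2. MEM→r4 ⇒ no(WR_PORT)  {0A/2Mu/1Ld/1B | 4r 0w}
  3. ALU→r1 ⇒ no(FU)  {0A/2Mu/1Ld/1B | 4r 0w}
  4. MUL→r3 ⇒ no(WR_PORT)  {0A/2Mu/1Ld/1B | 4r 0w}
  5. MUL→r0 ⇒ no(WR_PORT)  {0A/2Mu/1Ld/1B | 4r 0w}

reason(slot 2) = WR_PORT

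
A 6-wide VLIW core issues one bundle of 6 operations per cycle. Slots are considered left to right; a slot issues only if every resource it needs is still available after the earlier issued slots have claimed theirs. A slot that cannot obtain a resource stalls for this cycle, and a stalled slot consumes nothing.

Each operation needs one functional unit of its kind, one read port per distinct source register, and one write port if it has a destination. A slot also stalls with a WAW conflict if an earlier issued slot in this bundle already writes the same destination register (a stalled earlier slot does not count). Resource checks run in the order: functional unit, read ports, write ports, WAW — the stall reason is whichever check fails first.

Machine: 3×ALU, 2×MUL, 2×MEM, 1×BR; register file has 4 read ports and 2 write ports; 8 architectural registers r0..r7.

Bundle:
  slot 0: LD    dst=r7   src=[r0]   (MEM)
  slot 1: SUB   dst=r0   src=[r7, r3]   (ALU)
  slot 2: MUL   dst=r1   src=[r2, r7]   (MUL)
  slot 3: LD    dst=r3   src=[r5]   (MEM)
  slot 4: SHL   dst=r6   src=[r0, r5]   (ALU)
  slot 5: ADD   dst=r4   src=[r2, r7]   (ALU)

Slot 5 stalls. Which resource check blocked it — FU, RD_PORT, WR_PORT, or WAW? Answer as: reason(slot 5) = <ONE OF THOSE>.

reason(slot 5) = RD_PORT

[0] MEM needs rd=1 wr=1: ok; after: ALU=3 MUL=2 MEM=1 BR=1, R=3, W=1
[1] ALU needs rd=2 wr=1: ok; after: ALU=2 MUL=2 MEM=1 BR=1, R=1, W=0
[2] MUL needs rd=2 wr=1: RD_PORT; after: ALU=2 MUL=2 MEM=1 BR=1, R=1, W=0
[3] MEM needs rd=1 wr=1: WR_PORT; after: ALU=2 MUL=2 MEM=1 BR=1, R=1, W=0
[4] ALU needs rd=2 wr=1: RD_PORT; after: ALU=2 MUL=2 MEM=1 BR=1, R=1, W=0
[5] ALU needs rd=2 wr=1: RD_PORT; after: ALU=2 MUL=2 MEM=1 BR=1, R=1, W=0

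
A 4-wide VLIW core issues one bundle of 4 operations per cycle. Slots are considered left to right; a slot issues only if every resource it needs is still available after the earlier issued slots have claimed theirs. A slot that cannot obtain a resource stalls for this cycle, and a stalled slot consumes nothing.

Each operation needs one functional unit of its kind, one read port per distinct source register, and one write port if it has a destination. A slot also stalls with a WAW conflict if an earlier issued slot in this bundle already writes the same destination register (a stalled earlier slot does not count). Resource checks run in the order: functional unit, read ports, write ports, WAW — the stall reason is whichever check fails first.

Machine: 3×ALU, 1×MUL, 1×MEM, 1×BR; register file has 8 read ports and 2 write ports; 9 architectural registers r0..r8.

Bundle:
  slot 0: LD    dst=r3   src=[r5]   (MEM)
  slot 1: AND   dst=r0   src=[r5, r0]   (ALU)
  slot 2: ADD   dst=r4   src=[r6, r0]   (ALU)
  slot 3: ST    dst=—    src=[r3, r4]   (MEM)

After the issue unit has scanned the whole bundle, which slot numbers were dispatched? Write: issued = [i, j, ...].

issued = [0, 1]

[0] MEM needs rd=1 wr=1: ok; after: ALU=3 MUL=1 MEM=0 BR=1, R=7, W=1
[1] ALU needs rd=2 wr=1: ok; after: ALU=2 MUL=1 MEM=0 BR=1, R=5, W=0
[2] ALU needs rd=2 wr=1: WR_PORT; after: ALU=2 MUL=1 MEM=0 BR=1, R=5, W=0
[3] MEM needs rd=2 wr=0: FU; after: ALU=2 MUL=1 MEM=0 BR=1, R=5, W=0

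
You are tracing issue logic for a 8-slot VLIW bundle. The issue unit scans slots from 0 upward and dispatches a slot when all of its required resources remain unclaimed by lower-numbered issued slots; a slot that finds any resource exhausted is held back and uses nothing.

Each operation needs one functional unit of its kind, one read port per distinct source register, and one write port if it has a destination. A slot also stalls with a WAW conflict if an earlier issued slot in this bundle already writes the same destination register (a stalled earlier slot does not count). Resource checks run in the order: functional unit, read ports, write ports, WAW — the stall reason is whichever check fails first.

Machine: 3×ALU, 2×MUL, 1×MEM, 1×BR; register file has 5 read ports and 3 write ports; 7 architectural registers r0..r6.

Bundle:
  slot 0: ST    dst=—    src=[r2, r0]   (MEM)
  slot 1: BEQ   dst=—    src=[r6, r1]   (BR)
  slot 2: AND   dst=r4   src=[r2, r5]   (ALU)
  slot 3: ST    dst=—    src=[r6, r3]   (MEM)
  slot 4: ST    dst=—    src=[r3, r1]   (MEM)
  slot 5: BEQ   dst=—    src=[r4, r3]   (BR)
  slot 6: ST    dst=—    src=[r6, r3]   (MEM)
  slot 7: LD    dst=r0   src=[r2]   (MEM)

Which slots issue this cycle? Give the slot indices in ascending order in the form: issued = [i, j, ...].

issued = [0, 1]

#0 MEM src=r2,r0 dispatched  <A:3 Mu:2 Ld:0 B:1 rd:3 wr:3>
#1 BR src=r6,r1 dispatched  <A:3 Mu:2 Ld:0 B:0 rd:1 wr:3>
#2 ALU src=r2,r5 held:RD_PORT  <A:3 Mu:2 Ld:0 B:0 rd:1 wr:3>
#3 MEM src=r6,r3 held:FU  <A:3 Mu:2 Ld:0 B:0 rd:1 wr:3>
#4 MEM src=r3,r1 held:FU  <A:3 Mu:2 Ld:0 B:0 rd:1 wr:3>
#5 BR src=r4,r3 held:FU  <A:3 Mu:2 Ld:0 B:0 rd:1 wr:3>
#6 MEM src=r6,r3 held:FU  <A:3 Mu:2 Ld:0 B:0 rd:1 wr:3>
#7 MEM src=r2 held:FU  <A:3 Mu:2 Ld:0 B:0 rd:1 wr:3>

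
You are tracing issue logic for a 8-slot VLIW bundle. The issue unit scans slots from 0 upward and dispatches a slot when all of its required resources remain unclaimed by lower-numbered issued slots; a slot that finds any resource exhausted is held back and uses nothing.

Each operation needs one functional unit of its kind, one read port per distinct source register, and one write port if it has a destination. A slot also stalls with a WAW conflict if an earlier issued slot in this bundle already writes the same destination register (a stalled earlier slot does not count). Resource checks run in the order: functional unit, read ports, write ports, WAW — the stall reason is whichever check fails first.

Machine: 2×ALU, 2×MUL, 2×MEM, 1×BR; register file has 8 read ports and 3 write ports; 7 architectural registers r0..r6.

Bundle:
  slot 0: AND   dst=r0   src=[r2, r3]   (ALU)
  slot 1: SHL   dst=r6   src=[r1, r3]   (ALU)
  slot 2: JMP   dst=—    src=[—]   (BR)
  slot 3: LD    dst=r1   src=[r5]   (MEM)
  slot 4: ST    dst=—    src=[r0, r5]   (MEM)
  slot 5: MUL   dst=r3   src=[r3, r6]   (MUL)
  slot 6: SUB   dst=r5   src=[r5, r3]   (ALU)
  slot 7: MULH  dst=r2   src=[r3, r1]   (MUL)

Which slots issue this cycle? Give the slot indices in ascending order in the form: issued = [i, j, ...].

slot 0 (ALU): ISSUE — free A1,Mu2,Ld2,B1 rp6 wp2
slot 1 (ALU): ISSUE — free A0,Mu2,Ld2,B1 rp4 wp1
slot 2 (BR): ISSUE — free A0,Mu2,Ld2,B0 rp4 wp1
slot 3 (MEM): ISSUE — free A0,Mu2,Ld1,B0 rp3 wp0
slot 4 (MEM): ISSUE — free A0,Mu2,Ld0,B0 rp1 wp0
slot 5 (MUL): stall RD_PORT — free A0,Mu2,Ld0,B0 rp1 wp0
slot 6 (ALU): stall FU — free A0,Mu2,Ld0,B0 rp1 wp0
slot 7 (MUL): stall RD_PORT — free A0,Mu2,Ld0,B0 rp1 wp0

issued = [0, 1, 2, 3, 4]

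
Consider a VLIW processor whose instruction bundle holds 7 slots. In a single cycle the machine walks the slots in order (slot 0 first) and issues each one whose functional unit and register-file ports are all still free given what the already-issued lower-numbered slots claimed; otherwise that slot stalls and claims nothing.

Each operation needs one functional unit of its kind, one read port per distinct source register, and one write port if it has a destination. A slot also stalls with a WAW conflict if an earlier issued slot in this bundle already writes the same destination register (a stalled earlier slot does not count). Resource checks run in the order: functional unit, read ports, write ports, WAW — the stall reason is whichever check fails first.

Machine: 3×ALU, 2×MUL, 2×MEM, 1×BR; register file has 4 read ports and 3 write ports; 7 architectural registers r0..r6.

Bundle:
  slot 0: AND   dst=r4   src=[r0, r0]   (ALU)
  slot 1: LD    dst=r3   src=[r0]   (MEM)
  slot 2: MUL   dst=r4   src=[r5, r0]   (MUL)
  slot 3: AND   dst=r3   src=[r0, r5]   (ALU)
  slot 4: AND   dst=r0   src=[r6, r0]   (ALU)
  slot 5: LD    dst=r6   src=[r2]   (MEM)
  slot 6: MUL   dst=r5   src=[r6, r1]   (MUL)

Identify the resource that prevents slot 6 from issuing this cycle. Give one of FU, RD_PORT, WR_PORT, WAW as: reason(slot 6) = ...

[0] ALU needs rd=1 wr=1: ok; after: ALU=2 MUL=2 MEM=2 BR=1, R=3, W=2
[1] MEM needs rd=1 wr=1: ok; after: ALU=2 MUL=2 MEM=1 BR=1, R=2, W=1
[2] MUL needs rd=2 wr=1: WAW; after: ALU=2 MUL=2 MEM=1 BR=1, R=2, W=1
[3] ALU needs rd=2 wr=1: WAW; after: ALU=2 MUL=2 MEM=1 BR=1, R=2, W=1
[4] ALU needs rd=2 wr=1: ok; after: ALU=1 MUL=2 MEM=1 BR=1, R=0, W=0
[5] MEM needs rd=1 wr=1: RD_PORT; after: ALU=1 MUL=2 MEM=1 BR=1, R=0, W=0
[6] MUL needs rd=2 wr=1: RD_PORT; after: ALU=1 MUL=2 MEM=1 BR=1, R=0, W=0

reason(slot 6) = RD_PORT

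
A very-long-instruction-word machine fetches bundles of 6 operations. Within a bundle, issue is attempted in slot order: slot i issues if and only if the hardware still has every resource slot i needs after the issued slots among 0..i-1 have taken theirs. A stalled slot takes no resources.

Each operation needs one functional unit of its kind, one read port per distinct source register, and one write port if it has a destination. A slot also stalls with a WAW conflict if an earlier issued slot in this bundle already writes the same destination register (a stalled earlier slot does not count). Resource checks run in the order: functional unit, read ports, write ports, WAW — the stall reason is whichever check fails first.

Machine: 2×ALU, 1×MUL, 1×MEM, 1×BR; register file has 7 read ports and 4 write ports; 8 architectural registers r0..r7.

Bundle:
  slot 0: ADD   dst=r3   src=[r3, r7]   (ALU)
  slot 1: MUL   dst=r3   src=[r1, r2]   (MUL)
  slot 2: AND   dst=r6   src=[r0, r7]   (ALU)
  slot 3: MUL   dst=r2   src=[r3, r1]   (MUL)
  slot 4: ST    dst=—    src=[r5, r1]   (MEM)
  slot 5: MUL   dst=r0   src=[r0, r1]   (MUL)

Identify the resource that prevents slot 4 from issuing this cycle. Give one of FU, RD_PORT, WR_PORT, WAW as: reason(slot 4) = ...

reason(slot 4) = RD_PORT

slot 0 (ALU): ISSUE — free A1,Mu1,Ld1,B1 rp5 wp3
slot 1 (MUL): stall WAW — free A1,Mu1,Ld1,B1 rp5 wp3
slot 2 (ALU): ISSUE — free A0,Mu1,Ld1,B1 rp3 wp2
slot 3 (MUL): ISSUE — free A0,Mu0,Ld1,B1 rp1 wp1
slot 4 (MEM): stall RD_PORT — free A0,Mu0,Ld1,B1 rp1 wp1
slot 5 (MUL): stall FU — free A0,Mu0,Ld1,B1 rp1 wp1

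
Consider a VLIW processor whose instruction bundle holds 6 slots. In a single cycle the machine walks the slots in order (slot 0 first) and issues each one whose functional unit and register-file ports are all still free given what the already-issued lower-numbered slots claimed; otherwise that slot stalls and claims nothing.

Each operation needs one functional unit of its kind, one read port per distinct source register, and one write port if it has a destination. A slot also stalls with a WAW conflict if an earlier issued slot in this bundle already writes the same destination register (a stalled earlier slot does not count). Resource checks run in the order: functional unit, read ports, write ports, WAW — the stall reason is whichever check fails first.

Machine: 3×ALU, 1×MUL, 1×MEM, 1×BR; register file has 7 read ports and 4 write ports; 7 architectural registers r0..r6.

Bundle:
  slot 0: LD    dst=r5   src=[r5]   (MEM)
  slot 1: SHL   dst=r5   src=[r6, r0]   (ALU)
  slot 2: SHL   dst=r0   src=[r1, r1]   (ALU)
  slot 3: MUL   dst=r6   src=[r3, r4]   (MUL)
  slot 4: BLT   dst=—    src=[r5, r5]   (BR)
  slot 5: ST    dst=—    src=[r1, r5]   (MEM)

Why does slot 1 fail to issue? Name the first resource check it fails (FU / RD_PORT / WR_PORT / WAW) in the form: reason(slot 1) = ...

reason(slot 1) = WAW

[0] MEM needs rd=1 wr=1: ok; after: ALU=3 MUL=1 MEM=0 BR=1, R=6, W=3
[1] ALU needs rd=2 wr=1: WAW; after: ALU=3 MUL=1 MEM=0 BR=1, R=6, W=3
[2] ALU needs rd=1 wr=1: ok; after: ALU=2 MUL=1 MEM=0 BR=1, R=5, W=2
[3] MUL needs rd=2 wr=1: ok; after: ALU=2 MUL=0 MEM=0 BR=1, R=3, W=1
[4] BR needs rd=1 wr=0: ok; after: ALU=2 MUL=0 MEM=0 BR=0, R=2, W=1
[5] MEM needs rd=2 wr=0: FU; after: ALU=2 MUL=0 MEM=0 BR=0, R=2, W=1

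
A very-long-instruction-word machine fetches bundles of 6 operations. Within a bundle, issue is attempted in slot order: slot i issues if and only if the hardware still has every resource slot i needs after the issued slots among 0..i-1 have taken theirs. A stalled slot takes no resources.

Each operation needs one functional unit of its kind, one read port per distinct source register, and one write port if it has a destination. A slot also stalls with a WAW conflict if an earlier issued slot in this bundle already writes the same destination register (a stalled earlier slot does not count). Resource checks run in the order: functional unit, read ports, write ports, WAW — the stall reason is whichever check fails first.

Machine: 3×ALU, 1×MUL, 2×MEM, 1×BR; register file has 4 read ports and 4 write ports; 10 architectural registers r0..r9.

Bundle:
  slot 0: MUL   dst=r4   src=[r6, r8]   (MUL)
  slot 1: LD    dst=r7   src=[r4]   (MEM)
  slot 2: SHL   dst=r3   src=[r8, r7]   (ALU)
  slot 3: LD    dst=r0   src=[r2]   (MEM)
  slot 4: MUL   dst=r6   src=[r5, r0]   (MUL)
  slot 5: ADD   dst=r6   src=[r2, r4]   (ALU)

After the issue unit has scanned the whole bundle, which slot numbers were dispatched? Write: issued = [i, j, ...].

issued = [0, 1, 3]

  0. MUL→r4 ⇒ go  {3A/0Mu/2Ld/1B | 2r 3w}
  1. MEM→r7 ⇒ go  {3A/0Mu/1Ld/1B | 1r 2w}
  2. ALU→r3 ⇒ no(RD_PORT)  {3A/0Mu/1Ld/1B | 1r 2w}
  3. MEM→r0 ⇒ go  {3A/0Mu/0Ld/1B | 0r 1w}
  4. MUL→r6 ⇒ no(FU)  {3A/0Mu/0Ld/1B | 0r 1w}
  5. ALU→r6 ⇒ no(RD_PORT)  {3A/0Mu/0Ld/1B | 0r 1w}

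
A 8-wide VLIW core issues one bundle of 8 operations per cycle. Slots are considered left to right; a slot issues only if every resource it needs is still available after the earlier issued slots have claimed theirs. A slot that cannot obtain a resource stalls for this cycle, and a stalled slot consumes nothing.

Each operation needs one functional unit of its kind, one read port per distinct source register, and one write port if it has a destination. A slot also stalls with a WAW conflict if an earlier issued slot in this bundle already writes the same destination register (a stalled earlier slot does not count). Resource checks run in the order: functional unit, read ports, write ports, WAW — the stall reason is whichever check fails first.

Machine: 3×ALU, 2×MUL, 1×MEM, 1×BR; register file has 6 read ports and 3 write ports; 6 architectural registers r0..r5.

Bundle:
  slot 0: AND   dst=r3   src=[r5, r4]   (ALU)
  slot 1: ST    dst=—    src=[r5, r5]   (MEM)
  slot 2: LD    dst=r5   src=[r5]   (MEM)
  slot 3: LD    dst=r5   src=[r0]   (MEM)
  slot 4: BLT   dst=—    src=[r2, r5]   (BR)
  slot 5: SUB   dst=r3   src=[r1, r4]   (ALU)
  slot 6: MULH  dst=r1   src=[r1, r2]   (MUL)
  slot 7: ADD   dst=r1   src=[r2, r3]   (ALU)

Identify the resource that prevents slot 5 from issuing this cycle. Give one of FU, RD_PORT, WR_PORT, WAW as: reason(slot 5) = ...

#0 ALU src=r5,r4 dispatched  <A:2 Mu:2 Ld:1 B:1 rd:4 wr:2>
#1 MEM src=r5,r5 dispatched  <A:2 Mu:2 Ld:0 B:1 rd:3 wr:2>
#2 MEM src=r5 held:FU  <A:2 Mu:2 Ld:0 B:1 rd:3 wr:2>
#3 MEM src=r0 held:FU  <A:2 Mu:2 Ld:0 B:1 rd:3 wr:2>
#4 BR src=r2,r5 dispatched  <A:2 Mu:2 Ld:0 B:0 rd:1 wr:2>
#5 ALU src=r1,r4 held:RD_PORT  <A:2 Mu:2 Ld:0 B:0 rd:1 wr:2>
#6 MUL src=r1,r2 held:RD_PORT  <A:2 Mu:2 Ld:0 B:0 rd:1 wr:2>
#7 ALU src=r2,r3 held:RD_PORT  <A:2 Mu:2 Ld:0 B:0 rd:1 wr:2>

reason(slot 5) = RD_PORT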